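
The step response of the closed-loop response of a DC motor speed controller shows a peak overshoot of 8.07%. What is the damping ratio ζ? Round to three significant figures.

ζ = −ln(OS)/√(π² + (ln OS)²). With OS = 0.0807, ln OS = −2.517 and ζ = 2.517/4.026 = 0.625.

ζ ≈ 0.625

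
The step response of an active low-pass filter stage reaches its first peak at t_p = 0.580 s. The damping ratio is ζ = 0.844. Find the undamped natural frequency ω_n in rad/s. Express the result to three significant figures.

ω_n ≈ 10.1 rad/s

Peak time t_p = π/ω_d, so ω_d = π/t_p = π/0.580 = 5.42 rad/s.
ω_n = ω_d/√(1−ζ²) = 5.42/√0.288 = 10.1 rad/s.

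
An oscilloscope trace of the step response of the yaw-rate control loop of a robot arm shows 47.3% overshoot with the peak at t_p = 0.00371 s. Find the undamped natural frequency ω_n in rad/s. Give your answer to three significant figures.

The overshoot fixes ζ = −ln(OS)/√(π²+ln²(OS)) = 0.232.
From t_p = π/ω_d, ω_d = π/0.00371 = 847 rad/s, so ω_n = ω_d/√(1−ζ²) = 871 rad/s.

ω_n ≈ 871 rad/s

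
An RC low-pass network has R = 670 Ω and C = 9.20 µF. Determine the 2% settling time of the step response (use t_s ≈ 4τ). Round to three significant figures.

t_s ≈ 0.0247 s

τ = RC = 670 × 9.20 µF = 0.00616 s.
t_s ≈ 4τ = 0.0247 s.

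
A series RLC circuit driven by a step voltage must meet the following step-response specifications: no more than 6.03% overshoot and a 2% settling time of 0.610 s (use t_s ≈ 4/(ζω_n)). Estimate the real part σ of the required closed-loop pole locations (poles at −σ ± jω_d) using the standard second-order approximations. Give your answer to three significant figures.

σ ≈ 6.56

The settling-time spec alone fixes σ = ζω_n = 4/t_s = 4/0.610 = 6.56.
(Overshoot then fixes ζ = 0.666 and hence ω_d = σ·√(1−ζ²)/ζ = 7.34 rad/s.)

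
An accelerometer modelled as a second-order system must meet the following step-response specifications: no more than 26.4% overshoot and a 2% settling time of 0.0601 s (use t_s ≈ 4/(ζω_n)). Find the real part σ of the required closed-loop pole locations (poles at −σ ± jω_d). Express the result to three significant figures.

The settling-time spec alone fixes σ = ζω_n = 4/t_s = 4/0.0601 = 66.6.
(Overshoot then fixes ζ = 0.390 and hence ω_d = σ·√(1−ζ²)/ζ = 157 rad/s.)

σ ≈ 66.6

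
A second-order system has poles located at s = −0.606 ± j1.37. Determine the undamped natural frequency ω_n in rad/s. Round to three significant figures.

With σ = 0.606, ω_d = 1.37: ω_n = √(σ²+ω_d²) = 1.50 rad/s, ζ = σ/ω_n = 0.405.

ω_n ≈ 1.50 rad/s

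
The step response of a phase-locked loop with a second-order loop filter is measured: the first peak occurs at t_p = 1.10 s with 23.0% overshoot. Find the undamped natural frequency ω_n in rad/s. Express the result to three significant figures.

ω_n ≈ 3.15 rad/s

The overshoot fixes ζ = −ln(OS)/√(π²+ln²(OS)) = 0.424.
t_p = π/ω_d ⇒ ω_d = 2.86 rad/s; then ω_n = ω_d/√(1−ζ²) = 3.15 rad/s.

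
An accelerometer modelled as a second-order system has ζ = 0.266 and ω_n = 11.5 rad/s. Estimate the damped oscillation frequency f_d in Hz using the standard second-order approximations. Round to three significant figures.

ω_d = ω_n√(1−ζ²) = 11.5·√0.929 = 11.1 rad/s.
f_d = ω_d/(2π) = 1.76 Hz.

f_d ≈ 1.76 Hz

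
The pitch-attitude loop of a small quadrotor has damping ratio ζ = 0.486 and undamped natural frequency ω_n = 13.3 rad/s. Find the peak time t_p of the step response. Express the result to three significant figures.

t_p ≈ 0.270 s

The damped frequency is ω_d = ω_n√(1−ζ²) = 13.3·√(1−0.236) = 11.6 rad/s.
Peak time t_p = π/ω_d = π/11.6 = 0.270 s.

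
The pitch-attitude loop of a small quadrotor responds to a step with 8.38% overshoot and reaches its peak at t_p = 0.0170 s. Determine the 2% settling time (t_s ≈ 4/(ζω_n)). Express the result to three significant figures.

From the overshoot, ζ = −ln(OS)/√(π²+ln²(OS)) = 0.620.
From t_p = π/ω_d, ω_d = π/0.0170 = 185 rad/s, so ω_n = ω_d/√(1−ζ²) = 235 rad/s.
t_s ≈ 4/(ζω_n) = 4/(0.620·235) = 0.0274 s.

t_s ≈ 0.0274 s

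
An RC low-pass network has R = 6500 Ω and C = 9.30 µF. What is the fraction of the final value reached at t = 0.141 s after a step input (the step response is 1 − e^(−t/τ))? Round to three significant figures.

y/y_∞ ≈ 0.903

τ = RC = 6500 × 9.30 µF = 0.0605 s.
y(t)/y_∞ = 1 − e^(−t/τ) = 1 − e^(−0.141/0.0605) = 1 − e^(−2.33) = 0.903.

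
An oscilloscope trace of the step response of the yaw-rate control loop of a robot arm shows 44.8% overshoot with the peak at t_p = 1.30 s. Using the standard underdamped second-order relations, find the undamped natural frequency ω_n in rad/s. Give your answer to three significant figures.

The overshoot fixes ζ = −ln(OS)/√(π²+ln²(OS)) = 0.248.
From t_p = π/ω_d, ω_d = π/1.30 = 2.42 rad/s, so ω_n = ω_d/√(1−ζ²) = 2.49 rad/s.

ω_n ≈ 2.49 rad/s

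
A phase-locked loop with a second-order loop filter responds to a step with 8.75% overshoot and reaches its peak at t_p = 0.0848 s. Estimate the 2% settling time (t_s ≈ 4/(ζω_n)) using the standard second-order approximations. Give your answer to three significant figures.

ζ from %OS: ζ = |ln 0.0875|/√(π²+ln²0.0875) = 0.613.
t_p = π/ω_d ⇒ ω_d = 37.0 rad/s; then ω_n = ω_d/√(1−ζ²) = 46.9 rad/s.
t_s ≈ 4/(ζω_n) = 4/(0.613·46.9) = 0.139 s.

t_s ≈ 0.139 s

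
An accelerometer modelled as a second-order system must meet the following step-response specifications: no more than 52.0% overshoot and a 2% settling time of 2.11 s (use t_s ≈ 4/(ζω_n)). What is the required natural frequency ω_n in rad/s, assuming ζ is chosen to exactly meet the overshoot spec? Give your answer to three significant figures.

ω_n ≈ 9.30 rad/s

Inverting the overshoot relation: ζ = |ln 0.520|/√(π² + ln²0.520) = 0.204.
Then ω_n = 4/(ζ t_s) = 4/(0.204 × 2.11) = 9.30 rad/s.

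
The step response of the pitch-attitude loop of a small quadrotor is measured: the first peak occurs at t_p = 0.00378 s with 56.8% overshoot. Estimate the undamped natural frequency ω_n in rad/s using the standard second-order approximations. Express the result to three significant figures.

ζ from %OS: ζ = |ln 0.568|/√(π²+ln²0.568) = 0.177.
From t_p = π/ω_d, ω_d = π/0.00378 = 831 rad/s, so ω_n = ω_d/√(1−ζ²) = 844 rad/s.

ω_n ≈ 844 rad/s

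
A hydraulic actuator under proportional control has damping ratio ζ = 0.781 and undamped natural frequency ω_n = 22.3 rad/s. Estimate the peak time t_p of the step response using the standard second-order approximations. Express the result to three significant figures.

The damped frequency is ω_d = ω_n√(1−ζ²) = 22.3·√(1−0.610) = 13.9 rad/s.
Peak time t_p = π/ω_d = π/13.9 = 0.226 s.

t_p ≈ 0.226 s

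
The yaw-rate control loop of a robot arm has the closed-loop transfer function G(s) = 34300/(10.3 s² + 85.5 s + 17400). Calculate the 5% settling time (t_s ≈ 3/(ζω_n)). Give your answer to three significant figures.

t_s ≈ 0.723 s

Dividing through by 10.3: denominator becomes s² + 8.301 s + 1689.
So ω_n = √1689 = 41.1 rad/s and ζ = 8.301/(2·41.1) = 0.101.
t_s ≈ 3/(ζω_n) = 0.723 s.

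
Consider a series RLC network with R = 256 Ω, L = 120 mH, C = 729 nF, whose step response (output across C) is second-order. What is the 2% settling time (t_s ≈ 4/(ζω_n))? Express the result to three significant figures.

For a series RLC circuit (capacitor voltage as output), ω_n = 1/√(LC) = 1/√(120 mH · 729 nF) = 3380 rad/s.
ζ = (R/2)·√(C/L) = (256/2)·√(729 nF/120 mH) = 0.315.
t_s ≈ 4/(ζω_n) = 0.00375 s.

t_s ≈ 0.00375 s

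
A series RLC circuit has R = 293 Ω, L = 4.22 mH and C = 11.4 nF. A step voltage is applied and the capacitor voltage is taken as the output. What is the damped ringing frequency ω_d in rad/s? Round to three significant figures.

ω_d ≈ 140000 rad/s

For a series RLC circuit (capacitor voltage as output), ω_n = 1/√(LC) = 1/√(4.22 mH · 11.4 nF) = 144000 rad/s.
ζ = (R/2)·√(C/L) = (293/2)·√(11.4 nF/4.22 mH) = 0.241.
The damped frequency ω_d = ω_n√(1−ζ²) = 140000 rad/s.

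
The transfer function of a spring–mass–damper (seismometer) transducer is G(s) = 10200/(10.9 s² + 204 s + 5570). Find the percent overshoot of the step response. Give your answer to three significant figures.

%OS ≈ 24.0%

Dividing through by 10.9: denominator becomes s² + 18.72 s + 511.0.
So ω_n = √511.0 = 22.6 rad/s and ζ = 18.72/(2·22.6) = 0.414.
Overshoot: exp(−π·0.414/√(1−0.414²)) = 0.240, i.e. 24.0%.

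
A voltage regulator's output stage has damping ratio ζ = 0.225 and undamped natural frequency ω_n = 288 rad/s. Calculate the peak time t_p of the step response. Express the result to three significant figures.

The damped frequency is ω_d = ω_n√(1−ζ²) = 288·√(1−0.0506) = 281 rad/s.
Peak time t_p = π/ω_d = π/281 = 0.0112 s.

t_p ≈ 0.0112 s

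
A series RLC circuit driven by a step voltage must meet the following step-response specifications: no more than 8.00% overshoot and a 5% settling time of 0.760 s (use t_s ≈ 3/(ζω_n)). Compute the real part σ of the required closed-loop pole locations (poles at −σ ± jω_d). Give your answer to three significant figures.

σ ≈ 3.95

The settling-time spec alone fixes σ = ζω_n = 3/t_s = 3/0.760 = 3.95.
(Overshoot then fixes ζ = 0.627 and hence ω_d = σ·√(1−ζ²)/ζ = 4.91 rad/s.)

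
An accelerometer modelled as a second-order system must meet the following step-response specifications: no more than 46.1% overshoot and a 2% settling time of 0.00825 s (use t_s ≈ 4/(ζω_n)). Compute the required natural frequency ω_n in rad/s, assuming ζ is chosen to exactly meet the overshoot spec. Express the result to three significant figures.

From %OS = 100·exp(−πζ/√(1−ζ²)), invert to get ζ = −ln(OS)/√(π² + ln²(OS)) with OS = 0.461.
−ln 0.461 = 0.7744, so ζ = 0.7744/√(π² + 0.5996) = 0.239.
From t_s ≈ 4/(ζω_n): ω_n = 4/(ζ·t_s) = 4/(0.239·0.00825) = 2030 rad/s.

ω_n ≈ 2030 rad/s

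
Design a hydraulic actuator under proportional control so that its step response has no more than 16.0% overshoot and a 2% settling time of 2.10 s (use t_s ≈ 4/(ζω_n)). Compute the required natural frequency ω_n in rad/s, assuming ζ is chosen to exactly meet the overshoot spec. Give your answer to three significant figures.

ω_n ≈ 3.78 rad/s

Inverting the overshoot relation: ζ = |ln 0.160|/√(π² + ln²0.160) = 0.504.
From t_s ≈ 4/(ζω_n): ω_n = 4/(ζ·t_s) = 4/(0.504·2.10) = 3.78 rad/s.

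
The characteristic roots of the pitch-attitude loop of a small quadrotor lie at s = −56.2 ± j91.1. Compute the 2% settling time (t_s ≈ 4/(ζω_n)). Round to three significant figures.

For poles at −σ ± jω_d, ζω_n = σ = 56.2, so t_s ≈ 4/σ = 0.0712 s.

t_s ≈ 0.0712 s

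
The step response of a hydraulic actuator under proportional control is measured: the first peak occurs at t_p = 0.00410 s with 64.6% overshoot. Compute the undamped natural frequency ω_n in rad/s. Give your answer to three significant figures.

The overshoot fixes ζ = −ln(OS)/√(π²+ln²(OS)) = 0.138.
t_p = π/ω_d ⇒ ω_d = 766 rad/s; then ω_n = ω_d/√(1−ζ²) = 774 rad/s.

ω_n ≈ 774 rad/s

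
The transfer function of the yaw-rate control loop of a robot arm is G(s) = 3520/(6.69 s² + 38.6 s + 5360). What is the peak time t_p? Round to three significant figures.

Dividing through by 6.69: denominator becomes s² + 5.770 s + 801.2.
So ω_n = √801.2 = 28.3 rad/s and ζ = 5.770/(2·28.3) = 0.102.
ω_d = 28.3·√(1 − 0.102²) = 28.2 rad/s. t_p = π/ω_d = 0.112 s.

t_p ≈ 0.112 s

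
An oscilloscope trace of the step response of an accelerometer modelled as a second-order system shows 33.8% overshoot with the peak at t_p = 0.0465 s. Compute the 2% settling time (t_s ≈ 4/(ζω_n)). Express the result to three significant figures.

t_s ≈ 0.171 s

From the overshoot, ζ = −ln(OS)/√(π²+ln²(OS)) = 0.326.
t_p = π/ω_d ⇒ ω_d = 67.6 rad/s; then ω_n = ω_d/√(1−ζ²) = 71.5 rad/s.
t_s ≈ 4/(ζω_n) = 4/(0.326·71.5) = 0.171 s.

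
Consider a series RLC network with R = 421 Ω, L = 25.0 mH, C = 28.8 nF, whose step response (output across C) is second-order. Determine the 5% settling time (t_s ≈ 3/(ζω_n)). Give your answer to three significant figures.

For a series RLC circuit (capacitor voltage as output), ω_n = 1/√(LC) = 1/√(25.0 mH · 28.8 nF) = 37300 rad/s.
ζ = (R/2)·√(C/L) = (421/2)·√(28.8 nF/25.0 mH) = 0.226.
t_s ≈ 3/(ζω_n) = 0.000356 s.

t_s ≈ 0.000356 s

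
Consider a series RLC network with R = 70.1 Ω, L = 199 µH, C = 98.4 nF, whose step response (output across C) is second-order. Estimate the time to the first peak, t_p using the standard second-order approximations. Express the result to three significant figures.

For a series RLC circuit (capacitor voltage as output), ω_n = 1/√(LC) = 1/√(199 µH · 98.4 nF) = 226000 rad/s.
ζ = (R/2)·√(C/L) = (70.1/2)·√(98.4 nF/199 µH) = 0.779.
The damped frequency ω_d = ω_n√(1−ζ²) = 142000 rad/s. t_p = π/ω_d = 0.0000222 s.

t_p ≈ 0.0000222 s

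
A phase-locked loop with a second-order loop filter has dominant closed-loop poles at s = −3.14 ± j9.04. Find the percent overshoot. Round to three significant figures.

The poles are at −σ ± jω_d with σ = 3.14 and ω_d = 9.04, so ω_n = √(σ²+ω_d²) = 9.57 rad/s and ζ = σ/ω_n = 0.328.
%OS = 100·exp(−πζ/√(1−ζ²)) = 33.6%.

%OS ≈ 33.6%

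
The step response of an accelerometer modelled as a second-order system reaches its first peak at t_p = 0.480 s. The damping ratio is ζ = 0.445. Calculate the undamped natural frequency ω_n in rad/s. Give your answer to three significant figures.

ω_n ≈ 7.31 rad/s

Peak time t_p = π/ω_d, so ω_d = π/t_p = π/0.480 = 6.54 rad/s.
ω_n = ω_d/√(1−ζ²) = 6.54/√0.802 = 7.31 rad/s.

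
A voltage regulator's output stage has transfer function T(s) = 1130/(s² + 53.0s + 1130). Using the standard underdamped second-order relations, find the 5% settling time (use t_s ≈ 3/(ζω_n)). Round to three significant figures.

Comparing the denominator to s² + 2ζω_n s + ω_n²: ω_n = √1130 = 33.6 rad/s, and 2ζω_n = 53.0 so ζ = 53.0/(2·33.6) = 0.788.
t_s ≈ 3/(ζω_n) = 3/(0.788·33.6) = 0.113 s.

t_s ≈ 0.113 s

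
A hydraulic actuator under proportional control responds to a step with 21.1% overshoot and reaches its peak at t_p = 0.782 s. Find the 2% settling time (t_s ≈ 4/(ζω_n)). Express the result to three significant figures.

t_s ≈ 2.01 s

From the overshoot, ζ = −ln(OS)/√(π²+ln²(OS)) = 0.444.
t_p = π/ω_d ⇒ ω_d = 4.02 rad/s; then ω_n = ω_d/√(1−ζ²) = 4.48 rad/s.
t_s ≈ 4/(ζω_n) = 4/(0.444·4.48) = 2.01 s.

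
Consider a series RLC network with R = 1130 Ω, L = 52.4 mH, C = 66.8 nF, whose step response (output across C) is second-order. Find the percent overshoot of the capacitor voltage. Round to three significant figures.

For a series RLC circuit (capacitor voltage as output), ω_n = 1/√(LC) = 1/√(52.4 mH · 66.8 nF) = 16900 rad/s.
ζ = (R/2)·√(C/L) = (1130/2)·√(66.8 nF/52.4 mH) = 0.638.
Overshoot: exp(−π·0.638/√(1−0.638²)) = 0.0741, i.e. 7.41%.

%OS ≈ 7.41%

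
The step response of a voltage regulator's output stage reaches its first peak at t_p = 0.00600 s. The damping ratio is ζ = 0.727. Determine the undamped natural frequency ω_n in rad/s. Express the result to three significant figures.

ω_n ≈ 763 rad/s

Peak time t_p = π/ω_d, so ω_d = π/t_p = π/0.00600 = 524 rad/s.
ω_n = ω_d/√(1−ζ²) = 524/√0.471 = 763 rad/s.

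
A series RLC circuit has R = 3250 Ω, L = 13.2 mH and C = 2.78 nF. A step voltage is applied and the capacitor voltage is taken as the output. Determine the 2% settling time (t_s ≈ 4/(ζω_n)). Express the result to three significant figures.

For a series RLC circuit (capacitor voltage as output), ω_n = 1/√(LC) = 1/√(13.2 mH · 2.78 nF) = 165000 rad/s.
ζ = (R/2)·√(C/L) = (3250/2)·√(2.78 nF/13.2 mH) = 0.746.
t_s ≈ 4/(ζω_n) = 0.0000325 s.

t_s ≈ 0.0000325 s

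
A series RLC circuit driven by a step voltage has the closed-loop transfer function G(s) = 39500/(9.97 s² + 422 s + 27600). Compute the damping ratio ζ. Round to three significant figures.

ζ ≈ 0.402

Dividing through by 9.97: denominator becomes s² + 42.33 s + 2768.
So ω_n = √2768 = 52.6 rad/s and ζ = 42.33/(2·52.6) = 0.402.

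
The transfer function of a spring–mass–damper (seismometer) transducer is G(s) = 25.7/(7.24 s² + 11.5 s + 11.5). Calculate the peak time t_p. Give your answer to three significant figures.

t_p ≈ 3.21 s

Dividing through by 7.24: denominator becomes s² + 1.588 s + 1.588.
So ω_n = √1.588 = 1.26 rad/s and ζ = 1.588/(2·1.26) = 0.630.
The damped frequency ω_d = ω_n√(1−ζ²) = 0.979 rad/s. t_p = π/ω_d = 3.21 s.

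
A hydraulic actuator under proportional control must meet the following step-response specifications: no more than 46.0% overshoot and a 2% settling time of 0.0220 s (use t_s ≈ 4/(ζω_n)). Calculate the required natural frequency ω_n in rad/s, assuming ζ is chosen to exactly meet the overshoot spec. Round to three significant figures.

ζ = −ln(OS)/√(π² + (ln OS)²). With OS = 0.460, ln OS = −0.7765 and ζ = 0.7765/3.236 = 0.240.
From t_s ≈ 4/(ζω_n): ω_n = 4/(ζ·t_s) = 4/(0.240·0.0220) = 758 rad/s.

ω_n ≈ 758 rad/s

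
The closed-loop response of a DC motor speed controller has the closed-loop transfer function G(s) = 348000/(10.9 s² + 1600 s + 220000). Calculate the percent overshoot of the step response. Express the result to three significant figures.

Dividing through by 10.9: denominator becomes s² + 146.8 s + 20180.
So ω_n = √20180 = 142 rad/s and ζ = 146.8/(2·142) = 0.517.
%OS = 100 e^{−πζ/√(1−ζ²)} with ζ = 0.517 gives 15.0%.

%OS ≈ 15.0%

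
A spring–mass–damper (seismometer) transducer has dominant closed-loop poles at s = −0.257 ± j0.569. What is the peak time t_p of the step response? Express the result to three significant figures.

t_p = π/ω_d with ω_d = 0.569 (the imaginary part), so t_p = 5.52 s.

t_p ≈ 5.52 s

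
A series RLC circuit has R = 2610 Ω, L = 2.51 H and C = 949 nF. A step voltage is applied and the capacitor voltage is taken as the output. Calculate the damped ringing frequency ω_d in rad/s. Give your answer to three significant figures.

ω_d ≈ 387 rad/s

For a series RLC circuit (capacitor voltage as output), ω_n = 1/√(LC) = 1/√(2.51 H · 949 nF) = 648 rad/s.
ζ = (R/2)·√(C/L) = (2610/2)·√(949 nF/2.51 H) = 0.802.
The damped frequency ω_d = ω_n√(1−ζ²) = 387 rad/s.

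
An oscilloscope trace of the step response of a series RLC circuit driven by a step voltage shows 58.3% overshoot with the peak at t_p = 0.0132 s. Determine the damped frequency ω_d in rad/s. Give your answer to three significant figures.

t_p = π/ω_d, so ω_d = π/0.0132 = 238 rad/s.

ω_d ≈ 238 rad/s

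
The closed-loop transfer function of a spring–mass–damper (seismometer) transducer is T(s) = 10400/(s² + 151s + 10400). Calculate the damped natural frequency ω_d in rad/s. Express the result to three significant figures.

Comparing the denominator to s² + 2ζω_n s + ω_n²: ω_n = √10400 = 102 rad/s, and 2ζω_n = 151 so ζ = 151/(2·102) = 0.740.
ω_d = 102·√(1 − 0.740²) = 68.6 rad/s.

ω_d ≈ 68.6 rad/s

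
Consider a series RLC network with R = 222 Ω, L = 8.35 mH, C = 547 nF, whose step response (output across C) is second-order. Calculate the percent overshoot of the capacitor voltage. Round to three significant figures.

%OS ≈ 0.162%

For a series RLC circuit (capacitor voltage as output), ω_n = 1/√(LC) = 1/√(8.35 mH · 547 nF) = 14800 rad/s.
ζ = (R/2)·√(C/L) = (222/2)·√(547 nF/8.35 mH) = 0.898.
%OS = 100 e^{−πζ/√(1−ζ²)} with ζ = 0.898 gives 0.162%.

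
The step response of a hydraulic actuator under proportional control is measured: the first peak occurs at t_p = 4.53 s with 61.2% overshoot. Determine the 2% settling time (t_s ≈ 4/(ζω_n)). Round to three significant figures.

ζ from %OS: ζ = |ln 0.612|/√(π²+ln²0.612) = 0.154.
From t_p = π/ω_d, ω_d = π/4.53 = 0.694 rad/s, so ω_n = ω_d/√(1−ζ²) = 0.702 rad/s.
t_s ≈ 4/(ζω_n) = 4/(0.154·0.702) = 36.9 s.

t_s ≈ 36.9 s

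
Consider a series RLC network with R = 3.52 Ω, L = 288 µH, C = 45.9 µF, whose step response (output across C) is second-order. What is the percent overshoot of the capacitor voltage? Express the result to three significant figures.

For a series RLC circuit (capacitor voltage as output), ω_n = 1/√(LC) = 1/√(288 µH · 45.9 µF) = 8700 rad/s.
ζ = (R/2)·√(C/L) = (3.52/2)·√(45.9 µF/288 µH) = 0.703.
%OS = 100·exp(−πζ/√(1−ζ²)) = 4.50%.

%OS ≈ 4.50%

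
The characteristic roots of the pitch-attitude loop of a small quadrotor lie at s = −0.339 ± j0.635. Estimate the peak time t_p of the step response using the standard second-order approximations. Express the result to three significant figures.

t_p = π/ω_d with ω_d = 0.635 (the imaginary part), so t_p = 4.95 s.

t_p ≈ 4.95 s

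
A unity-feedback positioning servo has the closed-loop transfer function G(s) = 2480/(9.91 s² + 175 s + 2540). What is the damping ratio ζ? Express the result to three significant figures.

Dividing through by 9.91: denominator becomes s² + 17.66 s + 256.3.
So ω_n = √256.3 = 16.0 rad/s and ζ = 17.66/(2·16.0) = 0.552.

ζ ≈ 0.552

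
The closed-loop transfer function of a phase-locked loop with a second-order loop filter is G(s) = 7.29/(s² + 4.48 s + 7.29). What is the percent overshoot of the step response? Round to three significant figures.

Comparing the denominator to s² + 2ζω_n s + ω_n²: ω_n = √7.29 = 2.70 rad/s, and 2ζω_n = 4.48 so ζ = 4.48/(2·2.70) = 0.830.
%OS = 100 e^{−πζ/√(1−ζ²)} with ζ = 0.830 gives 0.939%.

%OS ≈ 0.939%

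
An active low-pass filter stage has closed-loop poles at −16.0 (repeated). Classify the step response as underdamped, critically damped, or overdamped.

critically damped

Since there is a repeated negative-real pole, the response is critically damped.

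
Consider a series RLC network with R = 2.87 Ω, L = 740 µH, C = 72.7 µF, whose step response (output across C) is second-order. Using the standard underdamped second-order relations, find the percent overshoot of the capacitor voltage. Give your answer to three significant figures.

For a series RLC circuit (capacitor voltage as output), ω_n = 1/√(LC) = 1/√(740 µH · 72.7 µF) = 4310 rad/s.
ζ = (R/2)·√(C/L) = (2.87/2)·√(72.7 µF/740 µH) = 0.450.
Overshoot: exp(−π·0.450/√(1−0.450²)) = 0.206, i.e. 20.6%.

%OS ≈ 20.6%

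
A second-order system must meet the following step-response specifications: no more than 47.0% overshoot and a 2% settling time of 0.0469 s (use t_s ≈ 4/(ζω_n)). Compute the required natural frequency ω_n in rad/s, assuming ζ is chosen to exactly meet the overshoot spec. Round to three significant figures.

From %OS = 100·exp(−πζ/√(1−ζ²)), invert to get ζ = −ln(OS)/√(π² + ln²(OS)) with OS = 0.470.
−ln 0.470 = 0.7550, so ζ = 0.7550/√(π² + 0.5701) = 0.234.
Then ω_n = 4/(ζ t_s) = 4/(0.234 × 0.0469) = 365 rad/s.

ω_n ≈ 365 rad/s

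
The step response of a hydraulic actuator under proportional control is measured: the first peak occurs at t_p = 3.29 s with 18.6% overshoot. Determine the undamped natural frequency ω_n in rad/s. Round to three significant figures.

ω_n ≈ 1.08 rad/s

ζ from %OS: ζ = |ln 0.186|/√(π²+ln²0.186) = 0.472.
From t_p = π/ω_d, ω_d = π/3.29 = 0.955 rad/s, so ω_n = ω_d/√(1−ζ²) = 1.08 rad/s.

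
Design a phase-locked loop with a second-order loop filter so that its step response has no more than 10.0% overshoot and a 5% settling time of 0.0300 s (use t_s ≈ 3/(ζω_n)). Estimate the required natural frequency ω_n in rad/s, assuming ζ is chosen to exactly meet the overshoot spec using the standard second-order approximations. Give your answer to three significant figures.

ω_n ≈ 169 rad/s

From %OS = 100·exp(−πζ/√(1−ζ²)), invert to get ζ = −ln(OS)/√(π² + ln²(OS)) with OS = 0.100.
−ln 0.100 = 2.303, so ζ = 2.303/√(π² + 5.302) = 0.591.
From t_s ≈ 3/(ζω_n): ω_n = 3/(ζ·t_s) = 3/(0.591·0.0300) = 169 rad/s.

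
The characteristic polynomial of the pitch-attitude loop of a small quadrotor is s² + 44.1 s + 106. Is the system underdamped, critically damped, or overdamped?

overdamped

a² − 4b = 1500 > 0 (two distinct real roots); the system is overdamped.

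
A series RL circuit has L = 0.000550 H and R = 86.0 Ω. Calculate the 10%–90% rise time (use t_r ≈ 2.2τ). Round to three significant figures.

τ = L/R = 0.000550/86.0 = 0.00000640 s.
t_r ≈ 2.2τ = 0.0000141 s.

t_r ≈ 0.0000141 s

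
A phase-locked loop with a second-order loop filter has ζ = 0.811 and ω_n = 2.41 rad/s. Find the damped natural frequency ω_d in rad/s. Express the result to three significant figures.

ω_d ≈ 1.41 rad/s

ω_d = ω_n√(1−ζ²) = 2.41·√0.342 = 1.41 rad/s.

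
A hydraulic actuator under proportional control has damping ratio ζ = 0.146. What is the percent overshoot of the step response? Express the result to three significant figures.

For an underdamped second-order system, %OS = 100·exp(−πζ/√(1−ζ²)).
πζ/√(1−ζ²) = π·0.146/√(1−0.0213) = 0.4636, so %OS = 100·e^(−0.4636) = 62.9%.

%OS ≈ 62.9%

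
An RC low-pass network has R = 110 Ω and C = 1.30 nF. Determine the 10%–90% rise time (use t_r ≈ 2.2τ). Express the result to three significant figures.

τ = RC = 110 × 1.30 nF = 0.000000143 s.
t_r ≈ 2.2τ = 0.000000315 s.

t_r ≈ 0.000000315 s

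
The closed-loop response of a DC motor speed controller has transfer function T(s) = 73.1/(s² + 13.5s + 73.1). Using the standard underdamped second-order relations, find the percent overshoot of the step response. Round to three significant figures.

%OS ≈ 1.76%

Matching coefficients with s² + 2ζω_n s + ω_n² gives ω_n² = 73.1 ⇒ ω_n = 8.55 rad/s, and ζ = 13.5/(2ω_n) = 0.789.
Overshoot: exp(−π·0.789/√(1−0.789²)) = 0.0176, i.e. 1.76%.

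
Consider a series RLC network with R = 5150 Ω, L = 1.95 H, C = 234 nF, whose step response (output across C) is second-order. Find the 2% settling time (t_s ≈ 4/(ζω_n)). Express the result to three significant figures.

t_s ≈ 0.00303 s

For a series RLC circuit (capacitor voltage as output), ω_n = 1/√(LC) = 1/√(1.95 H · 234 nF) = 1480 rad/s.
ζ = (R/2)·√(C/L) = (5150/2)·√(234 nF/1.95 H) = 0.892.
t_s ≈ 4/(ζω_n) = 0.00303 s.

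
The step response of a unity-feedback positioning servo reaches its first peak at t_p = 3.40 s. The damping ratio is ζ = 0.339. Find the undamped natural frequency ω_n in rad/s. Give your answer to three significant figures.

Peak time t_p = π/ω_d, so ω_d = π/t_p = π/3.40 = 0.924 rad/s.
ω_n = ω_d/√(1−ζ²) = 0.924/√0.885 = 0.982 rad/s.

ω_n ≈ 0.982 rad/s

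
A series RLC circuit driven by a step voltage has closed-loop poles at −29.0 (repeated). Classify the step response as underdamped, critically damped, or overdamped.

critically damped

Since there is a repeated negative-real pole, the response is critically damped.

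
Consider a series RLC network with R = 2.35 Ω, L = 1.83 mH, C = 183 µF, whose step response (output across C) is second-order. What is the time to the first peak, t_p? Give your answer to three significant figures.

For a series RLC circuit (capacitor voltage as output), ω_n = 1/√(LC) = 1/√(1.83 mH · 183 µF) = 1730 rad/s.
ζ = (R/2)·√(C/L) = (2.35/2)·√(183 µF/1.83 mH) = 0.372.
The damped frequency ω_d = ω_n√(1−ζ²) = 1600 rad/s. t_p = π/ω_d = 0.00196 s.

t_p ≈ 0.00196 s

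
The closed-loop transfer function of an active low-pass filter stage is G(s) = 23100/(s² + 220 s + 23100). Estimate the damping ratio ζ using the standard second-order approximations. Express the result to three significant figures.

ω_n = √23100 = 152 rad/s; ζ = 220/(2·152) = 0.724.

ζ ≈ 0.724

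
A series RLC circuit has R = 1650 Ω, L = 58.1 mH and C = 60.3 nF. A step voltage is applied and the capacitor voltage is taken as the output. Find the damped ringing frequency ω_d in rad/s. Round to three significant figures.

ω_d ≈ 9150 rad/s

For a series RLC circuit (capacitor voltage as output), ω_n = 1/√(LC) = 1/√(58.1 mH · 60.3 nF) = 16900 rad/s.
ζ = (R/2)·√(C/L) = (1650/2)·√(60.3 nF/58.1 mH) = 0.840.
ω_d = ω_n√(1−ζ²) = 9150 rad/s.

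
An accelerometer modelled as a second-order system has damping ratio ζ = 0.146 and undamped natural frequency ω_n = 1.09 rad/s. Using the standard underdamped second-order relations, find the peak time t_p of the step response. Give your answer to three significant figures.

t_p ≈ 2.91 s

The damped frequency is ω_d = ω_n√(1−ζ²) = 1.09·√(1−0.0213) = 1.08 rad/s.
Peak time t_p = π/ω_d = π/1.08 = 2.91 s.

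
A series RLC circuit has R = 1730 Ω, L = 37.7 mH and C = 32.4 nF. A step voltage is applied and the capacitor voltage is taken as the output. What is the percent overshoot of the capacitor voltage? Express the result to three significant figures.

For a series RLC circuit (capacitor voltage as output), ω_n = 1/√(LC) = 1/√(37.7 mH · 32.4 nF) = 28600 rad/s.
ζ = (R/2)·√(C/L) = (1730/2)·√(32.4 nF/37.7 mH) = 0.802.
%OS = 100·exp(−πζ/√(1−ζ²)) = 1.47%.

%OS ≈ 1.47%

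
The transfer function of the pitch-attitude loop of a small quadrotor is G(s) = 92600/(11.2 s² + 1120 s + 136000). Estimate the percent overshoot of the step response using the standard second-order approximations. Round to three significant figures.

Dividing through by 11.2: denominator becomes s² + 100.0 s + 12140.
So ω_n = √12140 = 110 rad/s and ζ = 100.0/(2·110) = 0.454.
%OS = 100·exp(−πζ/√(1−ζ²)) = 20.2%.

%OS ≈ 20.2%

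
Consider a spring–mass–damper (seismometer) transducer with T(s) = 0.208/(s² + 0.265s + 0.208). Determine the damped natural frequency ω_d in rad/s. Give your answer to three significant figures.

Comparing the denominator to s² + 2ζω_n s + ω_n²: ω_n = √0.208 = 0.456 rad/s, and 2ζω_n = 0.265 so ζ = 0.265/(2·0.456) = 0.291.
ω_d = 0.456·√(1 − 0.291²) = 0.436 rad/s.

ω_d ≈ 0.436 rad/s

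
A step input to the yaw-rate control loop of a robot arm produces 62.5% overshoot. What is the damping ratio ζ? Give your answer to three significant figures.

From %OS = 100·exp(−πζ/√(1−ζ²)), invert to get ζ = −ln(OS)/√(π² + ln²(OS)) with OS = 0.625.
−ln 0.625 = 0.4700, so ζ = 0.4700/√(π² + 0.2209) = 0.148.

ζ ≈ 0.148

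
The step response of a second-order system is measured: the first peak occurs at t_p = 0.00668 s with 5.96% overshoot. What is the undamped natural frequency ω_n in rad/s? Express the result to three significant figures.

ζ from %OS: ζ = |ln 0.0596|/√(π²+ln²0.0596) = 0.668.
From t_p = π/ω_d, ω_d = π/0.00668 = 470 rad/s, so ω_n = ω_d/√(1−ζ²) = 632 rad/s.

ω_n ≈ 632 rad/s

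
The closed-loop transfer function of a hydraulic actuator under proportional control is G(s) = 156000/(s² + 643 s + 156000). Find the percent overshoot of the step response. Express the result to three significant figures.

%OS ≈ 1.22%

Matching coefficients with s² + 2ζω_n s + ω_n² gives ω_n² = 156000 ⇒ ω_n = 395 rad/s, and ζ = 643/(2ω_n) = 0.814.
Overshoot: exp(−π·0.814/√(1−0.814²)) = 0.0122, i.e. 1.22%.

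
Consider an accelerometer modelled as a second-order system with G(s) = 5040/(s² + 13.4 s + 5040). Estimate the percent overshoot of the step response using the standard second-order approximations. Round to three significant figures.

%OS ≈ 74.2%

Matching coefficients with s² + 2ζω_n s + ω_n² gives ω_n² = 5040 ⇒ ω_n = 71.0 rad/s, and ζ = 13.4/(2ω_n) = 0.0944.
Overshoot: exp(−π·0.0944/√(1−0.0944²)) = 0.742, i.e. 74.2%.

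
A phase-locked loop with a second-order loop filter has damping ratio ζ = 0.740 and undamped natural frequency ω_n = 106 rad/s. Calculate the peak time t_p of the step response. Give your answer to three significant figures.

The damped frequency is ω_d = ω_n√(1−ζ²) = 106·√(1−0.548) = 71.3 rad/s.
Peak time t_p = π/ω_d = π/71.3 = 0.0441 s.

t_p ≈ 0.0441 s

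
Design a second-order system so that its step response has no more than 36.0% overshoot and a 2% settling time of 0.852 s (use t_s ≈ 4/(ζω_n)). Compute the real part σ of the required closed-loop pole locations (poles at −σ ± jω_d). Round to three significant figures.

The settling-time spec alone fixes σ = ζω_n = 4/t_s = 4/0.852 = 4.69.
(Overshoot then fixes ζ = 0.309 and hence ω_d = σ·√(1−ζ²)/ζ = 14.4 rad/s.)

σ ≈ 4.69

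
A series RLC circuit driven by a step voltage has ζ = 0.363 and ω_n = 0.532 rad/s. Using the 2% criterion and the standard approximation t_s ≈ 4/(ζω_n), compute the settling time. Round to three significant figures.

t_s ≈ 20.7 s

t_s ≈ 4/(ζω_n) = 4/(0.363 × 0.532) = 20.7 s.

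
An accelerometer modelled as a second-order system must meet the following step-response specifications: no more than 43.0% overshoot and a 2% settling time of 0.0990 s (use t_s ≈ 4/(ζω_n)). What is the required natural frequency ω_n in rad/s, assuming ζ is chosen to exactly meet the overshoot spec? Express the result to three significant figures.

Inverting the overshoot relation: ζ = |ln 0.430|/√(π² + ln²0.430) = 0.259.
Then ω_n = 4/(ζ t_s) = 4/(0.259 × 0.0990) = 156 rad/s.

ω_n ≈ 156 rad/s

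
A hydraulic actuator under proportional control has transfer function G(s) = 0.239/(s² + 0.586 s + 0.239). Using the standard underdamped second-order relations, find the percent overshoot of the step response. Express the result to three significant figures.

%OS ≈ 9.52%

ω_n = √0.239 = 0.489 rad/s; ζ = 0.586/(2·0.489) = 0.599.
%OS = 100 e^{−πζ/√(1−ζ²)} with ζ = 0.599 gives 9.52%.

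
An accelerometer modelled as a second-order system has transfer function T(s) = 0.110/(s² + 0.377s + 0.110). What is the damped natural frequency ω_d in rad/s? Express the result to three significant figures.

ω_d ≈ 0.273 rad/s

ω_n = √0.110 = 0.332 rad/s; ζ = 0.377/(2·0.332) = 0.568.
The damped frequency ω_d = ω_n√(1−ζ²) = 0.273 rad/s.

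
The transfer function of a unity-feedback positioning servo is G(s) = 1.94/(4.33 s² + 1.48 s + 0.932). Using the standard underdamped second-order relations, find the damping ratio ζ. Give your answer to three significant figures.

Dividing through by 4.33: denominator becomes s² + 0.3418 s + 0.2152.
So ω_n = √0.2152 = 0.464 rad/s and ζ = 0.3418/(2·0.464) = 0.368.

ζ ≈ 0.368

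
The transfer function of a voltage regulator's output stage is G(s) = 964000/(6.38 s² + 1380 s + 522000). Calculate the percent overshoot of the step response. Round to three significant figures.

%OS ≈ 27.7%

Dividing through by 6.38: denominator becomes s² + 216.3 s + 81820.
So ω_n = √81820 = 286 rad/s and ζ = 216.3/(2·286) = 0.378.
%OS = 100 e^{−πζ/√(1−ζ²)} with ζ = 0.378 gives 27.7%.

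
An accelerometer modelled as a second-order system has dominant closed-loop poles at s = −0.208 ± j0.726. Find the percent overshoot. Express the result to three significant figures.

The poles are at −σ ± jω_d with σ = 0.208 and ω_d = 0.726, so ω_n = √(σ²+ω_d²) = 0.755 rad/s and ζ = σ/ω_n = 0.275.
Overshoot: exp(−π·0.275/√(1−0.275²)) = 0.407, i.e. 40.7%.

%OS ≈ 40.7%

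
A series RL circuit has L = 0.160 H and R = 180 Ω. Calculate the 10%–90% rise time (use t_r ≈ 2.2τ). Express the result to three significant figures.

t_r ≈ 0.00196 s

τ = L/R = 0.160/180 = 0.000889 s.
t_r ≈ 2.2τ = 0.00196 s.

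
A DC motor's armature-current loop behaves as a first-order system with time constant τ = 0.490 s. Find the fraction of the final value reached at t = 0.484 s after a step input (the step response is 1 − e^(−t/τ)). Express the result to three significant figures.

y(t)/y_∞ = 1 − e^(−t/τ) = 1 − e^(−0.484/0.490) = 1 − e^(−0.988) = 0.628.

y/y_∞ ≈ 0.628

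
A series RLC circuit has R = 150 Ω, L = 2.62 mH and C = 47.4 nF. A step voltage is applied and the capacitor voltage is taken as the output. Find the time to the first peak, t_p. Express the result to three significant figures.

For a series RLC circuit (capacitor voltage as output), ω_n = 1/√(LC) = 1/√(2.62 mH · 47.4 nF) = 89700 rad/s.
ζ = (R/2)·√(C/L) = (150/2)·√(47.4 nF/2.62 mH) = 0.319.
ω_d = ω_n√(1−ζ²) = 85000 rad/s. t_p = π/ω_d = 0.0000369 s.

t_p ≈ 0.0000369 s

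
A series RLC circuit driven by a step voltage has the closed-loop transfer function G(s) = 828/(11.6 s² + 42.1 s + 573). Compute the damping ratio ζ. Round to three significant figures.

Dividing through by 11.6: denominator becomes s² + 3.629 s + 49.40.
So ω_n = √49.40 = 7.03 rad/s and ζ = 3.629/(2·7.03) = 0.258.

ζ ≈ 0.258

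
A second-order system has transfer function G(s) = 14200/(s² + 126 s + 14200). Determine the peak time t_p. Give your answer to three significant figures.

t_p ≈ 0.0311 s

Comparing the denominator to s² + 2ζω_n s + ω_n²: ω_n = √14200 = 119 rad/s, and 2ζω_n = 126 so ζ = 126/(2·119) = 0.529.
ω_d = 119·√(1 − 0.529²) = 101 rad/s. Then t_p = π/ω_d = 0.0311 s.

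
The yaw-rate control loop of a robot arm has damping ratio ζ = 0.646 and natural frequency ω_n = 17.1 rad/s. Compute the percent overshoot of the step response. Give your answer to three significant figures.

For an underdamped second-order system, %OS = 100·exp(−πζ/√(1−ζ²)).
πζ/√(1−ζ²) = π·0.646/√(1−0.417) = 2.659, so %OS = 100·e^(−2.659) = 7.00%.

%OS ≈ 7.00%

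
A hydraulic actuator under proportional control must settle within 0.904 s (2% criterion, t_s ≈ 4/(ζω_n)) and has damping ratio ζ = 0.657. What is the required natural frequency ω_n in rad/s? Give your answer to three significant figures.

Rearranging t_s ≈ 4/(ζω_n) gives ω_n = 4/(ζ·t_s) = 4/(0.657 × 0.904) = 6.73 rad/s.

ω_n ≈ 6.73 rad/s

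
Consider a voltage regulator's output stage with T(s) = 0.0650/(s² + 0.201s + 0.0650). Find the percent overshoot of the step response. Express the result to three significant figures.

ω_n = √0.0650 = 0.255 rad/s; ζ = 0.201/(2·0.255) = 0.394.
%OS = 100·exp(−πζ/√(1−ζ²)) = 26.0%.

%OS ≈ 26.0%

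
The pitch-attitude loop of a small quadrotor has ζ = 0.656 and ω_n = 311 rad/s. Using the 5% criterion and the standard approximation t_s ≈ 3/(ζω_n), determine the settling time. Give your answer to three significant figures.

t_s ≈ 0.0147 s

t_s ≈ 3/(ζω_n) = 3/(0.656 × 311) = 0.0147 s.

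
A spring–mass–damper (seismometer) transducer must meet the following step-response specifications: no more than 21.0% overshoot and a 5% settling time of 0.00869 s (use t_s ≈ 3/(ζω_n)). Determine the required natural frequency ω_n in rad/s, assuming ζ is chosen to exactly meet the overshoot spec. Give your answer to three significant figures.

Inverting the overshoot relation: ζ = |ln 0.210|/√(π² + ln²0.210) = 0.445.
From t_s ≈ 3/(ζω_n): ω_n = 3/(ζ·t_s) = 3/(0.445·0.00869) = 776 rad/s.

ω_n ≈ 776 rad/s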